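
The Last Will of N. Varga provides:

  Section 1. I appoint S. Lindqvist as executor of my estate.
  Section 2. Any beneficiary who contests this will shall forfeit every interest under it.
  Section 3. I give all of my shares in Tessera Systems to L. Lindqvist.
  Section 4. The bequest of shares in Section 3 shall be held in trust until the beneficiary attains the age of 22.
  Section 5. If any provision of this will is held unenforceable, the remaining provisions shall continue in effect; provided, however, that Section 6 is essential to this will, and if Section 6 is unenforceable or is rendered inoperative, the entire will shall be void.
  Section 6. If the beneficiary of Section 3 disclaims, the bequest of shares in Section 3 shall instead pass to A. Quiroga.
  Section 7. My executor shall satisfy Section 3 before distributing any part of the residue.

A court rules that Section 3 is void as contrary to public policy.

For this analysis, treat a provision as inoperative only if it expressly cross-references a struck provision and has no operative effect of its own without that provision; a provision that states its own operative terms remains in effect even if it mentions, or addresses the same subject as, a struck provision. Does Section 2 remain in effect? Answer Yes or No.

No

Section 3 is struck. The only function of Section 4 is the trust for Section 3, so it cannot stand once Section 3 is removed. Section 6 operates only by reference to Section 3, so it falls with Section 3. Section 7 operates only by reference to Section 3, so it falls with Section 3. Section 5 makes Section 6 an essential term, and Section 6 has been rendered inoperative by the cascade; under Section 5, the entire will is therefore void. No provision of the will survives. Section 2 is among the inoperative provisions, so the answer is no.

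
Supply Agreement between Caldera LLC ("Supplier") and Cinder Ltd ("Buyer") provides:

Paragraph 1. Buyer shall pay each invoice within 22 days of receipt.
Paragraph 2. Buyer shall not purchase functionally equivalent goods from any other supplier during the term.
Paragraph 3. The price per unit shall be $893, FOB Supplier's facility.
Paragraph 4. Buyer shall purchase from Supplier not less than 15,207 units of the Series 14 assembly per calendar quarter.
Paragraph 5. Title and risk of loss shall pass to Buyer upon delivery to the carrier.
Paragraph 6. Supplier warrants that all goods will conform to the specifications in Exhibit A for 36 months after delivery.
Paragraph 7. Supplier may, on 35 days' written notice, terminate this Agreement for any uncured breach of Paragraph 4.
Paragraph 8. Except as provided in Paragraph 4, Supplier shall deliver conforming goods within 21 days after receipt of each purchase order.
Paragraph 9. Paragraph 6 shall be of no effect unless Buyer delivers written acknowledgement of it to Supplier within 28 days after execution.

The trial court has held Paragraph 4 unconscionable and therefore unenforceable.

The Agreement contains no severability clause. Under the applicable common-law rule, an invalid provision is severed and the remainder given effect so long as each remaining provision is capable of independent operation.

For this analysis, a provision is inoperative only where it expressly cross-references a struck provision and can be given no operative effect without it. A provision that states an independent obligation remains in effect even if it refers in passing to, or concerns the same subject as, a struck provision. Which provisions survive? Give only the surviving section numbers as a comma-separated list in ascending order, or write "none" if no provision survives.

Paragraph 4 is struck. Paragraph 7 has no operative effect of its own apart from Paragraph 4 and is therefore inoperative. Although Paragraph 8 refers to Paragraph 4, its operative terms do not depend on Paragraph 4, so it remains in effect. Under the stated default rule, only provisions that cannot operate independently fall away; the rest are enforced. That leaves Paragraph 1, Paragraph 2, Paragraph 3, Paragraph 5, Paragraph 6, Paragraph 8, and Paragraph 9 in effect.

1, 2, 3, 5, 6, 8, 9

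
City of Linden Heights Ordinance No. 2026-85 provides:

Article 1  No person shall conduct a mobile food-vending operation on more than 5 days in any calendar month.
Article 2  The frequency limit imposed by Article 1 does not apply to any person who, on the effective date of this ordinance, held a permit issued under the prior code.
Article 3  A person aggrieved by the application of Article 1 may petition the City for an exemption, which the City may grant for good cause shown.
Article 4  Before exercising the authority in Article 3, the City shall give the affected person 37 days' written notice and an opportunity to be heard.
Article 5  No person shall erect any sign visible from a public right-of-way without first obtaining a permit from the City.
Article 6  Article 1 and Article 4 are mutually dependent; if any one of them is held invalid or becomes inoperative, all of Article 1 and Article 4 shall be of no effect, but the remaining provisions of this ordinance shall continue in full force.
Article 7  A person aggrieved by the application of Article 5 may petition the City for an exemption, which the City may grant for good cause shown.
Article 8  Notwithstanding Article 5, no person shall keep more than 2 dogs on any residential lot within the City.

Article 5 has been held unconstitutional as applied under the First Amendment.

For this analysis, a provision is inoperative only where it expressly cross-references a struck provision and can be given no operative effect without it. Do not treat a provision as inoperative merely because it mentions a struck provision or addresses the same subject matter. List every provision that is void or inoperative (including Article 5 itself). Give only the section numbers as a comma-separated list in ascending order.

Article 5 is struck. Article 7 has no operative effect of its own apart from Article 5 and is therefore inoperative. Article 8 mentions Article 5 but its own obligation stands independently of Article 5, so Article 8 is not affected. Article 6 ties Article 1 and Article 4 together, but none of those is affected here; the remaining provisions continue in force under Article 6. The provisions still in force are Article 1, Article 2, Article 3, Article 4, Article 6, and Article 8.

5, 7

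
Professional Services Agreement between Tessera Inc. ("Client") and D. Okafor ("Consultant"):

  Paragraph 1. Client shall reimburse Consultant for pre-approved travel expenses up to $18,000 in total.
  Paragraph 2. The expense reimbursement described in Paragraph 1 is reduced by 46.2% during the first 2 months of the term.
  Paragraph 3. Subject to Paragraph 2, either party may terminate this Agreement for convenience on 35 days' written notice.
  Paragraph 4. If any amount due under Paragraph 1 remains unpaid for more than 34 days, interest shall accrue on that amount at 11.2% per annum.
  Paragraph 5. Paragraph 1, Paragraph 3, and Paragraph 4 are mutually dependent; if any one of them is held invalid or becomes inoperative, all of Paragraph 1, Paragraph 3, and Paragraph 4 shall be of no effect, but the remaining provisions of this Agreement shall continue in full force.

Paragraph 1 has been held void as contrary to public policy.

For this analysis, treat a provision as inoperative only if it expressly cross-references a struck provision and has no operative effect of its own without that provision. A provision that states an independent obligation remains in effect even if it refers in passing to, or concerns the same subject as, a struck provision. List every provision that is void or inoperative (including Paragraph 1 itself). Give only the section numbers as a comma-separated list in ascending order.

Paragraph 1 is struck. Paragraph 2 operates only by reference to Paragraph 1, so it falls with Paragraph 1. Paragraph 4 does nothing except set the default interest on the expense reimbursement by reference to Paragraph 1; with Paragraph 1 gone it has no independent effect and is inoperative. Paragraph 5 declares Paragraph 1, Paragraph 3, and Paragraph 4 mutually dependent; since one of them has fallen, all of them are of no effect. That brings down Paragraph 3 as well. The remainder continues in force under Paragraph 5. Only Paragraph 5 remains in effect.

1, 2, 3, 4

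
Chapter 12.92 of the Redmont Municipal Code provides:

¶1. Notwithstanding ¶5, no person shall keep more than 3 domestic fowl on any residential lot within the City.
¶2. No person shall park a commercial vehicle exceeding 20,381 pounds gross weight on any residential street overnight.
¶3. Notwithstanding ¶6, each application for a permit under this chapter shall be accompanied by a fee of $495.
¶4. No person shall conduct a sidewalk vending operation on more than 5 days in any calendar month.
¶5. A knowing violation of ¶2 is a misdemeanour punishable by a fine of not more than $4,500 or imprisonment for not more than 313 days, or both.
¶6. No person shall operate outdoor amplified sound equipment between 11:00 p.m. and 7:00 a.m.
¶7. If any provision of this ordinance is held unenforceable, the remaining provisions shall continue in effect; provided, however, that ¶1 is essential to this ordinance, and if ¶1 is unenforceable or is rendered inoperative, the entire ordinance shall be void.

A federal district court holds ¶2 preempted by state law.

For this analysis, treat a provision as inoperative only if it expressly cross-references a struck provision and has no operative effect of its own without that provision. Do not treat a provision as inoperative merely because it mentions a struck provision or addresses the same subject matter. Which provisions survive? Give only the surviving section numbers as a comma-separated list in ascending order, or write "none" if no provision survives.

¶2 is struck. The only function of ¶5 is the criminal penalty for violating ¶2, so it cannot stand once ¶2 is removed. ¶1 mentions ¶5 but its own obligation stands independently of ¶5, so ¶1 is not affected. ¶7 makes ¶1 an essential term, but ¶1 is unaffected, so the severability proviso in ¶7 preserves the remaining provisions. That leaves ¶1, ¶3, ¶4, ¶6, and ¶7 in effect.

1, 3, 4, 6, 7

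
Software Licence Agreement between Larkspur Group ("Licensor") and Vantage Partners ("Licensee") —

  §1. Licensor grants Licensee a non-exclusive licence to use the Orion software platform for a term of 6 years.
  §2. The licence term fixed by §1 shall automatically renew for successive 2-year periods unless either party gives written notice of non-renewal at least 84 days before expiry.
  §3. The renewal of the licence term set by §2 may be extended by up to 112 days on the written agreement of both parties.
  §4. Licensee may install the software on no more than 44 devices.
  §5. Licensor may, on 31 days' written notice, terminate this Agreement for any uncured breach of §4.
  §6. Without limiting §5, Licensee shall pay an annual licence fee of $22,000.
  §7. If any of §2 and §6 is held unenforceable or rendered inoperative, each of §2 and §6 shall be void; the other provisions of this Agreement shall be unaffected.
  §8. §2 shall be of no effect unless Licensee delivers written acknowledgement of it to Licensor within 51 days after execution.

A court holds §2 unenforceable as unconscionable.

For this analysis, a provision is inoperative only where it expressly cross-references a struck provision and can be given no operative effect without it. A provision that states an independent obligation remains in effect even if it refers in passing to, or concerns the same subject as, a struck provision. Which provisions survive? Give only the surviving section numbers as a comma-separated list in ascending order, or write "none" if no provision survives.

§2 is struck. §3 has no operative effect of its own apart from §2 and is therefore inoperative. §8 has no operative effect of its own apart from §2 and is therefore inoperative. §7 declares §2 and §6 mutually dependent; since one of them has fallen, all of them are of no effect. That brings down §6 as well. The remainder continues in force under §7. That leaves §1, §4, §5, and §7 in effect.

1, 4, 5, 7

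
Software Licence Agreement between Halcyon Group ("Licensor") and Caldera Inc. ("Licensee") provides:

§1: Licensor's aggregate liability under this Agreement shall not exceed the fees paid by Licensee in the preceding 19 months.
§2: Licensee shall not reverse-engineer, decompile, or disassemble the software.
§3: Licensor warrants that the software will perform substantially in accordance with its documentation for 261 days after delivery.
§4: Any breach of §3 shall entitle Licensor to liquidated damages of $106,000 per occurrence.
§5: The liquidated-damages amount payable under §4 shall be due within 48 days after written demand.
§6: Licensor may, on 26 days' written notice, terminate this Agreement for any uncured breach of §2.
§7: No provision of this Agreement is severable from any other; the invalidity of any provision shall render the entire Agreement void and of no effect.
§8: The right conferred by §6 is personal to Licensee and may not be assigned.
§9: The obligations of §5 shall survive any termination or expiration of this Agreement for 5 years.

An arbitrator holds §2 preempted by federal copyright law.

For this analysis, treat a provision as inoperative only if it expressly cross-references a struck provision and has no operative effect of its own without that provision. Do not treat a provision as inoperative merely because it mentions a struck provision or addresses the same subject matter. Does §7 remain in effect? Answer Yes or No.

No

§2 is struck. §6 merely fixes the termination right for breach of §2; with §2 gone it has nothing to operate on and falls away. §8 has no operative effect of its own apart from §6 and is therefore inoperative. §7 provides that the Agreement is not severable, so the invalidity of any one provision voids the entire Agreement. No provision of the Agreement survives. §7 is among the inoperative provisions, so the answer is no.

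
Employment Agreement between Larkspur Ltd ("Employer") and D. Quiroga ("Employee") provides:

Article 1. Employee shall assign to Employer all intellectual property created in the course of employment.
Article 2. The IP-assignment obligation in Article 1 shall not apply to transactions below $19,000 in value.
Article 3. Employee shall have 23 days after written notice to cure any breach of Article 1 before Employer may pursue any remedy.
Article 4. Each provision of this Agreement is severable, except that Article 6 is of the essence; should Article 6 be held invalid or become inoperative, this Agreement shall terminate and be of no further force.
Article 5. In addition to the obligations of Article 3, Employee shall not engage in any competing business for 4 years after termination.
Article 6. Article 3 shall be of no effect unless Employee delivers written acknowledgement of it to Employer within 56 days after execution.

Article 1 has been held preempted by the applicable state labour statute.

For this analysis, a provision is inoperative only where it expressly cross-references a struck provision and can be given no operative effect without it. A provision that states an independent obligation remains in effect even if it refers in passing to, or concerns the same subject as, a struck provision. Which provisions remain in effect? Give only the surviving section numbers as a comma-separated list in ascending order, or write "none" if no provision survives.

none

Article 1 is struck. Article 2 operates only by reference to Article 1, so it falls with Article 1. Article 3 merely fixes the cure period for breach of Article 1; with Article 1 gone it has nothing to operate on and falls away. Article 6 has no operative effect of its own apart from Article 3 and is therefore inoperative. Article 4 makes Article 6 an essential term, and Article 6 has been rendered inoperative by the cascade; under Article 4, the entire Agreement is therefore void. No provision of the Agreement survives.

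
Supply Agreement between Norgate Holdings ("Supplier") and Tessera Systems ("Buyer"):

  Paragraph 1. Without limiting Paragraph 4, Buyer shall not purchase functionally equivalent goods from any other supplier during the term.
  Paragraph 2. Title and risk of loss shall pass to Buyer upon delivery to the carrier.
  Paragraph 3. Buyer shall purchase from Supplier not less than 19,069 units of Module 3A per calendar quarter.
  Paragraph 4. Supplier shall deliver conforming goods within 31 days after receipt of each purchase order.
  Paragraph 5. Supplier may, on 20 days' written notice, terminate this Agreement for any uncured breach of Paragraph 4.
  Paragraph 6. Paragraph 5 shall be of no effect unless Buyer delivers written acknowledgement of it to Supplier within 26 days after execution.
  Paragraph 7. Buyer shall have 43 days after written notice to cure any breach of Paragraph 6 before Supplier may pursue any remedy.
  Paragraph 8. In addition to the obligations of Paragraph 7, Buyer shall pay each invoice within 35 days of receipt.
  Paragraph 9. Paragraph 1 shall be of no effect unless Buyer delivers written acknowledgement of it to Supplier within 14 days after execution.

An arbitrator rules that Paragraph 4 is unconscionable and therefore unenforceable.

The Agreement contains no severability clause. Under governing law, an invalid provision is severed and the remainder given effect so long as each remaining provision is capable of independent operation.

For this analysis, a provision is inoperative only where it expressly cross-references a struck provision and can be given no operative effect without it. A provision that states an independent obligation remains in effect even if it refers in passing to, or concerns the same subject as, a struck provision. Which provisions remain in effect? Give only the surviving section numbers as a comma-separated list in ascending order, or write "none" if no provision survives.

1, 2, 3, 8, 9

Paragraph 4 is struck. Paragraph 5 has no operative effect of its own apart from Paragraph 4 and is therefore inoperative. Paragraph 6 has no operative effect of its own apart from Paragraph 5 and is therefore inoperative. Paragraph 7 merely fixes the cure period for breach of Paragraph 6; with Paragraph 6 gone it has nothing to operate on and falls away. Paragraph 8 mentions Paragraph 7 but its own obligation stands independently of Paragraph 7, so Paragraph 8 is not affected. Paragraph 1 mentions Paragraph 4 but its own obligation stands independently of Paragraph 4, so Paragraph 1 is not affected. Under the stated default rule, only provisions that cannot operate independently fall away; the rest are enforced. The provisions still in force are Paragraph 1, Paragraph 2, Paragraph 3, Paragraph 8, and Paragraph 9.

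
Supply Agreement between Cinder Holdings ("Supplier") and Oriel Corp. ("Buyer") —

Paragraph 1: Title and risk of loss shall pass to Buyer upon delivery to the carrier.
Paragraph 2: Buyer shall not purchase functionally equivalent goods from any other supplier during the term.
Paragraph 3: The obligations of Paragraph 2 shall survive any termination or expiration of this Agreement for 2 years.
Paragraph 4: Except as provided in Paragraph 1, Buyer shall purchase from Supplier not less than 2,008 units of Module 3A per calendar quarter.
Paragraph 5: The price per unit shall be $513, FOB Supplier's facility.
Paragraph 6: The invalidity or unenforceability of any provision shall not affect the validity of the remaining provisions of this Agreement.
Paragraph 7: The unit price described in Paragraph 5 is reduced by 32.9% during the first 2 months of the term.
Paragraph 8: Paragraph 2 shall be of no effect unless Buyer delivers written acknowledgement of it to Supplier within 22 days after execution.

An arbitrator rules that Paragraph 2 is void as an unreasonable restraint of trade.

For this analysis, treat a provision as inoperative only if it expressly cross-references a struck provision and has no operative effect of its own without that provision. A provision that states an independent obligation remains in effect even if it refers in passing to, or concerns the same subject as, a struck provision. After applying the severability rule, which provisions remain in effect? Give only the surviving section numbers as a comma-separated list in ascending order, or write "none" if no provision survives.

Paragraph 2 is struck. Paragraph 3 merely fixes the survival period for Paragraph 2; with Paragraph 2 gone it has nothing to operate on and falls away. The only function of Paragraph 8 is the acknowledgement condition for Paragraph 2, so it cannot stand once Paragraph 2 is removed. Paragraph 6 is a severability clause and preserves every provision that can still be given independent effect. The provisions still in force are Paragraph 1, Paragraph 4, Paragraph 5, Paragraph 6, and Paragraph 7.

1, 4, 5, 6, 7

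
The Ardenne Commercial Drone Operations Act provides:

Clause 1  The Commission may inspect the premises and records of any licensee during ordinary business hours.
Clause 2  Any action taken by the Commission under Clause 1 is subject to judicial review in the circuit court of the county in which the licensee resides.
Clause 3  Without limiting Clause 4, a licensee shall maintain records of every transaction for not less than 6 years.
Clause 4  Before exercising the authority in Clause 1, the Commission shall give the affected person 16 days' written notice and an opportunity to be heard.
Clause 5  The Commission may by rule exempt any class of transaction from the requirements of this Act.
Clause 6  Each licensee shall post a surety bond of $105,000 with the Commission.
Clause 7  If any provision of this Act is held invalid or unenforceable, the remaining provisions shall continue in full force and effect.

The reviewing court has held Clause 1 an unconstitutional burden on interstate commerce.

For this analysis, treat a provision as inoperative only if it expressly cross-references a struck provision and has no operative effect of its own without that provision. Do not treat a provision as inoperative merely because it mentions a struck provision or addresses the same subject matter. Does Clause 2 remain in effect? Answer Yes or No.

No

Clause 1 is struck. The only function of Clause 2 is the judicial-review right for Clause 1, so it cannot stand once Clause 1 is removed. Clause 4 merely fixes the notice-and-hearing requirement for Clause 1; with Clause 1 gone it has nothing to operate on and falls away. Clause 3 mentions Clause 4 but its own obligation stands independently of Clause 4, so Clause 3 is not affected. Under the severability clause in Clause 7, the remaining provisions continue in force. That leaves Clause 3, Clause 5, Clause 6, and Clause 7 in effect. Clause 2 is among the inoperative provisions, so the answer is no.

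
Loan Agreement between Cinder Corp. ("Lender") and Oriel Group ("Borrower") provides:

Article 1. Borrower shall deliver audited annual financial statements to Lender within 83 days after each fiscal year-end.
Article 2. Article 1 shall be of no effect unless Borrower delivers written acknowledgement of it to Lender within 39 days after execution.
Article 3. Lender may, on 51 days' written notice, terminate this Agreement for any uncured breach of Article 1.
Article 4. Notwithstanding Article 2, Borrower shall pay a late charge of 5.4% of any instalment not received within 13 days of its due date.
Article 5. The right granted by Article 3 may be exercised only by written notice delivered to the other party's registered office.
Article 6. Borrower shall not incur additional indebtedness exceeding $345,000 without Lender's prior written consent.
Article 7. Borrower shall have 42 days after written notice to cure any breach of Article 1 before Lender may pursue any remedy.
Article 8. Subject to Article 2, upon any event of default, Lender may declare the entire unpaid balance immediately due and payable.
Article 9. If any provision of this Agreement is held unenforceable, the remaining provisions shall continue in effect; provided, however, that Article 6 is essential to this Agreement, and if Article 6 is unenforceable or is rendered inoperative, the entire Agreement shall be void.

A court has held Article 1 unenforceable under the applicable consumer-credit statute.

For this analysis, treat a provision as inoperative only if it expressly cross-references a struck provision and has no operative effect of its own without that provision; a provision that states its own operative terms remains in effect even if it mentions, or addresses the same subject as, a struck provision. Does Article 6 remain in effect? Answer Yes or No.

Article 1 is struck. The only function of Article 2 is the acknowledgement condition for Article 1, so it cannot stand once Article 1 is removed. Article 3 operates only by reference to Article 1, so it falls with Article 1. Article 7 has no operative effect of its own apart from Article 1 and is therefore inoperative. Article 5 merely fixes the notice requirement for Article 3; with Article 3 gone it has nothing to operate on and falls away. Although Article 8 refers to Article 2, its operative terms do not depend on Article 2, so it remains in effect. Although Article 4 refers to Article 2, its operative terms do not depend on Article 2, so it remains in effect. Article 9 makes Article 6 an essential term, but Article 6 is unaffected, so the severability proviso in Article 9 preserves the remaining provisions. The provisions still in force are Article 4, Article 6, Article 8, and Article 9. Article 6 is among the surviving provisions, so the answer is yes.

Yes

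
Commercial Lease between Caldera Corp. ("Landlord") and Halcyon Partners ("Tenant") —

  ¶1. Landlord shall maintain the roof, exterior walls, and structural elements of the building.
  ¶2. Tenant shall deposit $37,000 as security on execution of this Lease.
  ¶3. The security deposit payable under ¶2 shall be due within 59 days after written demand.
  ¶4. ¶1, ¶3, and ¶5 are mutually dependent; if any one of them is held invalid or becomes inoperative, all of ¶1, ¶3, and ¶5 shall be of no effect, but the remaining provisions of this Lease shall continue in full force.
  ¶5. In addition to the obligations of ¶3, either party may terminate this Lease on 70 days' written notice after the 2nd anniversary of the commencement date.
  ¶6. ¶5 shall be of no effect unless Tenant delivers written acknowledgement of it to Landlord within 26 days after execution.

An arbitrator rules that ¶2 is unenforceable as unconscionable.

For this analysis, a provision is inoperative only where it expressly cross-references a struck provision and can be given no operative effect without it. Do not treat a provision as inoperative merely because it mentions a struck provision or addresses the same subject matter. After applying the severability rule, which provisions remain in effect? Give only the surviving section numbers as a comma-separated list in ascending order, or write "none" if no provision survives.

¶2 is struck. ¶3 does nothing except set the payment deadline for the security deposit by reference to ¶2; with ¶2 gone it has no independent effect and is inoperative. ¶4 declares ¶1, ¶3, and ¶5 mutually dependent; since one of them has fallen, all of them are of no effect. That brings down ¶1 and ¶5 as well. ¶6 in turn depends solely on a provision now struck and likewise falls. The remainder continues in force under ¶4. Only ¶4 remains in effect.

4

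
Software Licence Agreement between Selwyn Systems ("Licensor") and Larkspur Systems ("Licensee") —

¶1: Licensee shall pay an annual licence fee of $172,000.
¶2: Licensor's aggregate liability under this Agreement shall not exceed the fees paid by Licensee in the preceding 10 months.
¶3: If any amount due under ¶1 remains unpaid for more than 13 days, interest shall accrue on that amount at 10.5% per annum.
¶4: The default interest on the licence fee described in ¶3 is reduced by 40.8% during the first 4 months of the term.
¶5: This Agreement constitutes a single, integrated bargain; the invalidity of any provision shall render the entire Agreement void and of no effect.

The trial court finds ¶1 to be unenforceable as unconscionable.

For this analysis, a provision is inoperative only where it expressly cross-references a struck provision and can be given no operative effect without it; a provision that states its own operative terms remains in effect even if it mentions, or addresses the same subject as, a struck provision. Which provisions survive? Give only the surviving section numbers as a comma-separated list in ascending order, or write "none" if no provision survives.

¶1 is struck. ¶3 does nothing except set the default interest on the licence fee by reference to ¶1; with ¶1 gone it has no independent effect and is inoperative. ¶4 does nothing except set the introductory reduction to the default interest on the licence fee by reference to ¶3; with ¶3 gone it has no independent effect and is inoperative. ¶5 provides that the Agreement is not severable, so the invalidity of any one provision voids the entire Agreement. No provision of the Agreement survives.

none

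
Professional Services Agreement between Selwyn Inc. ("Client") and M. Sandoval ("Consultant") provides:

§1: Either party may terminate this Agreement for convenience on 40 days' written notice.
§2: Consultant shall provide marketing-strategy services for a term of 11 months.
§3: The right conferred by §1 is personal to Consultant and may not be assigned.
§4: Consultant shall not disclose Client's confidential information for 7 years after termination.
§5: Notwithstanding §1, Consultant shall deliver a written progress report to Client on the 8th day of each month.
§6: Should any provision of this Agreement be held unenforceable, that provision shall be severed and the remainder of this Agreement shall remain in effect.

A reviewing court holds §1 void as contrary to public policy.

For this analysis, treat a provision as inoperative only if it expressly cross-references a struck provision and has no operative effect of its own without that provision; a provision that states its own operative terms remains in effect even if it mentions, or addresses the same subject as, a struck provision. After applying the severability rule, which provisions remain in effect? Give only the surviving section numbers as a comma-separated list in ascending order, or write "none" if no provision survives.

2, 4, 5, 6

§1 is struck. §3 has no operative effect of its own apart from §1 and is therefore inoperative. Although §5 refers to §1, its operative terms do not depend on §1, so it remains in effect. §6 is a severability clause and preserves every provision that can still be given independent effect. §2, §4, §5, and §6 remain in effect.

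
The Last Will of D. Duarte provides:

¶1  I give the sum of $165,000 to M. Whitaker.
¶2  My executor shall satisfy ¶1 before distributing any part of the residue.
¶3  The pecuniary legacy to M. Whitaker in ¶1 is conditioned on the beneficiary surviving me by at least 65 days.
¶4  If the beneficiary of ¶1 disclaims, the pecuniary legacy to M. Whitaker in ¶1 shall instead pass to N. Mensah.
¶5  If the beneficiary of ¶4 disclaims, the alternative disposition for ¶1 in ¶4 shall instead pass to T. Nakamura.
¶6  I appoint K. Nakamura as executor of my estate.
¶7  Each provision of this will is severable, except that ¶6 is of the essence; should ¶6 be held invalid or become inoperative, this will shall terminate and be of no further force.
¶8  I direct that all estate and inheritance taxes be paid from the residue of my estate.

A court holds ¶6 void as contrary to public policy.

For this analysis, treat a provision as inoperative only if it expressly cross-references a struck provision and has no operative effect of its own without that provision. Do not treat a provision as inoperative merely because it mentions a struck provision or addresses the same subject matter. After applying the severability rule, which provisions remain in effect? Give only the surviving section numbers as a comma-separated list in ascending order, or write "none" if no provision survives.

¶6 is struck. Nothing else in the will is defined by reference to ¶6. ¶7 makes ¶6 an essential term, and ¶6 is the provision held invalid; under ¶7, the entire will is therefore void. No provision of the will survives.

none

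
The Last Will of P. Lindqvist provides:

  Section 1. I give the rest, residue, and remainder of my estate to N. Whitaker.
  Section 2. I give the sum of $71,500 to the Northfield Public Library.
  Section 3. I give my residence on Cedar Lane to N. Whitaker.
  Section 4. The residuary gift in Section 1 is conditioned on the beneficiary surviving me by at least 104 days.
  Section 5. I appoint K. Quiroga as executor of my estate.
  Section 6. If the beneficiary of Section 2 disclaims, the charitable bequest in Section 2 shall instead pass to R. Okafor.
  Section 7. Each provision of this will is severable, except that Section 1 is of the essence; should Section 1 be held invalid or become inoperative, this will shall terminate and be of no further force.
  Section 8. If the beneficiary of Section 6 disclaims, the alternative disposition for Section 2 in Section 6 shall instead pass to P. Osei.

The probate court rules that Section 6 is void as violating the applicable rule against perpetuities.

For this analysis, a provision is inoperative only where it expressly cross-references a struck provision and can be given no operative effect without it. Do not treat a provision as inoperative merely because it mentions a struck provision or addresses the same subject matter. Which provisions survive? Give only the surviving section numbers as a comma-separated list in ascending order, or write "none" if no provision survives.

1, 2, 3, 4, 5, 7

Section 6 is struck. Section 8 has no operative effect of its own apart from Section 6 and is therefore inoperative. Section 7 makes Section 1 an essential term, but Section 1 is unaffected, so the severability proviso in Section 7 preserves the remaining provisions. Section 1, Section 2, Section 3, Section 4, Section 5, and Section 7 remain in effect.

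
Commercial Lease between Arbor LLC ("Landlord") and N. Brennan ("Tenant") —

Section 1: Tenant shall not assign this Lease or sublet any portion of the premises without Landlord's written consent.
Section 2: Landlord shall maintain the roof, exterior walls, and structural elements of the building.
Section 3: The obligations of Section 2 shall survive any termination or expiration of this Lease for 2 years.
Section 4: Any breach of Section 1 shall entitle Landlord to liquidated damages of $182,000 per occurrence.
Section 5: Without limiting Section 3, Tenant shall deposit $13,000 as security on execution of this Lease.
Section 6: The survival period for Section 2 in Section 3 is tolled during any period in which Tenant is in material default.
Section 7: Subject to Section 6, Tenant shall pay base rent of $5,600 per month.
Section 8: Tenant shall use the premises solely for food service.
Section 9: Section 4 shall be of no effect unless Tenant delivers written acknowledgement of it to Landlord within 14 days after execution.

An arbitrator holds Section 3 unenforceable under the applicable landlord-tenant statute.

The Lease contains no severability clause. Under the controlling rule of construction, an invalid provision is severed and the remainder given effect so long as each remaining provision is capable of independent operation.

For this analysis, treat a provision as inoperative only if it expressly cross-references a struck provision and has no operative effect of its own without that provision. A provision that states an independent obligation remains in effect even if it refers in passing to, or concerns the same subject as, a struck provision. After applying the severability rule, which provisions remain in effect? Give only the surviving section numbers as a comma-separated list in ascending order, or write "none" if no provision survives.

Section 3 is struck. The whole of Section 6 is the tolling of the survival period for Section 2, defined by reference to Section 3, so Section 6 cannot stand once Section 3 is removed. Section 7 mentions Section 6 but its own obligation stands independently of Section 6, so Section 7 is not affected. Although Section 5 refers to Section 3, its operative terms do not depend on Section 3, so it remains in effect. Under the stated default rule, only provisions that cannot operate independently fall away; the rest are enforced. Section 1, Section 2, Section 4, Section 5, Section 7, Section 8, and Section 9 remain in effect.

1, 2, 4, 5, 7, 8, 9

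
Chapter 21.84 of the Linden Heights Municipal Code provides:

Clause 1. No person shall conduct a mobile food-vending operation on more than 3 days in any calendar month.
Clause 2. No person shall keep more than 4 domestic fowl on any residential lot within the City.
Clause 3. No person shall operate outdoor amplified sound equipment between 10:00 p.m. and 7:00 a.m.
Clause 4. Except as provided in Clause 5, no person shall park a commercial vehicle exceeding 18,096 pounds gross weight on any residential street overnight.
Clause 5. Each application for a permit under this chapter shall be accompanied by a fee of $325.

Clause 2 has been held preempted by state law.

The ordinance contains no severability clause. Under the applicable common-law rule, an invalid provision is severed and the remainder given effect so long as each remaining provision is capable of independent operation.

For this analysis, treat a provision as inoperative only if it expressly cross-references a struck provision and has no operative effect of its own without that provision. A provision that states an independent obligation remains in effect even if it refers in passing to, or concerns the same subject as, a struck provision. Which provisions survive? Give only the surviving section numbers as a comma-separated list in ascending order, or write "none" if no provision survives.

Clause 2 is struck. Nothing else in the ordinance is defined by reference to Clause 2. With no severability clause, the stated default rule severs what cannot stand and enforces each remaining provision that can operate on its own. The provisions still in force are Clause 1, Clause 3, Clause 4, and Clause 5.

1, 3, 4, 5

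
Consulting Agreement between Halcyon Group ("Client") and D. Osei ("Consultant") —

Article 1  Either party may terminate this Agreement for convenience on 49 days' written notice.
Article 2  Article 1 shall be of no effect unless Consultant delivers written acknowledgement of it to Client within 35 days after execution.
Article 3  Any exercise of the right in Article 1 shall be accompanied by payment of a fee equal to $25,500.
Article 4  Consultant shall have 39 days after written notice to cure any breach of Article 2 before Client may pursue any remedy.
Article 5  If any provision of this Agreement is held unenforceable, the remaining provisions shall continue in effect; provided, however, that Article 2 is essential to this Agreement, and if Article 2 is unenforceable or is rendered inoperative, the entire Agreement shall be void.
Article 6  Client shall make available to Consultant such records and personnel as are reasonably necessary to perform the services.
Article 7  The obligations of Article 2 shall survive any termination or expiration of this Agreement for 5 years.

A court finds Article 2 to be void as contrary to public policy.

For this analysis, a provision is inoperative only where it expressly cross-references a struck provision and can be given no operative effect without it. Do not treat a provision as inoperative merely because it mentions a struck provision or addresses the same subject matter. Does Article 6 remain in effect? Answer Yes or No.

Article 2 is struck. Article 4 merely fixes the cure period for breach of Article 2; with Article 2 gone it has nothing to operate on and falls away. Article 7 operates only by reference to Article 2, so it falls with Article 2. Article 5 makes Article 2 an essential term, and Article 2 is the provision held invalid; under Article 5, the entire Agreement is therefore void. No provision of the Agreement survives. Article 6 is among the inoperative provisions, so the answer is no.

No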